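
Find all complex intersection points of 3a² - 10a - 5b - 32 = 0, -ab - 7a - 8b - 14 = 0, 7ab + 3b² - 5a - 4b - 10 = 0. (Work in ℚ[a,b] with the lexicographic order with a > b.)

{(-2, 0)}

Compute a lex Gröbner basis by Buchberger's algorithm.
f_1 = 3a² - 10a - 5b - 32, LT = a².
f_2 = -ab - 7a - 8b - 14, LT = ab.
f_3 = 7ab - 5a + 3b² - 4b - 10, LT = ab.

S(f_1,f_2): lcm = a²b. S = -7a² - 34/3ab - 14a - 5/3b² - 32/3b.
  reduce S modulo (f_1, f_2, f_3):
  remainder 42a - 5/3b² + 205/3b + 84 ≠ 0; add h_4 = 42a - 5/3b² + 205/3b + 84 to the basis.

S(f_1,f_3): lcm = a²b. S = 5/7a² - 3/7ab² - 58/21ab + 10/7a - 5/3b² - 32/3b.
  reduce S modulo (f_1, f_2, f_3, h_4):
  remainder 181/98b² - 869/98b ≠ 0; add h_5 = 181/98b² - 869/98b to the basis.

S(f_2,f_3): lcm = ab. S = 54/7a - 3/7b² + 60/7b + 108/7.
  reduce S modulo (f_1, f_2, f_3, h_4, h_5):
  remainder -5787/1267b ≠ 0; add h_6 = -5787/1267b to the basis.

The other S-polynomials (S(f_1,h_4), S(f_2,h_4), S(f_3,h_4), S(f_1,h_5), S(f_2,h_5), S(f_3,h_5), S(h_4,h_5), S(f_1,h_6), S(f_2,h_6), S(f_3,h_6), S(h_4,h_6), S(h_5,h_6)) all reduce to 0 modulo the current basis, so we have a Gröbner basis.
Inter-reduce: drop elements whose leading term is divisible by another's, tail-reduce, and make monic.
Reduced Gröbner basis: {a + 2, b}.

From the last basis element, b = 0, so b takes values in {0}. Each choice, substituted upward through the basis, yields the corresponding point(s) of the solution set.
  b = 0: the earlier basis element becomes a + 2 = 0, giving a = -2 — point (-2, 0).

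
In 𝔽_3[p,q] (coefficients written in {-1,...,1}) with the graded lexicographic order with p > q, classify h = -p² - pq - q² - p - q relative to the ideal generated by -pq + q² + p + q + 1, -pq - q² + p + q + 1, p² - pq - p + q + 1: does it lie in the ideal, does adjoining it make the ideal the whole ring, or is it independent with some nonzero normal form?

-p² - pq - q² - p - q lies in I (it reduces to 0).

First compute the reduced Gröbner basis of I by Buchberger's algorithm.
f_1 = -pq + q² + p + q + 1, LT = pq.
f_2 = -pq - q² + p + q + 1, LT = pq.
f_3 = p² - pq - p + q + 1, LT = p².

S(f_1,f_2): lcm = pq. S = q².
  reduce S modulo (f_1, f_2, f_3):
  remainder q² ≠ 0; add k_4 = q² to the basis.

S(f_1,f_3): lcm = p²q. S = -p² - q² - p - q.
  reduce S modulo (f_1, f_2, f_3, k_4):
  remainder -q ≠ 0; add k_5 = -q to the basis.

S(f_2,f_3): lcm = p²q. S = -pq² - p² - q² - p - q.
  reduce S modulo (f_1, f_2, f_3, k_4, k_5):
  remainder -p - 1 ≠ 0; add k_6 = -p - 1 to the basis.

The other S-polynomials (S(f_1,k_4), S(f_2,k_4), S(f_3,k_4), S(f_1,k_5), S(f_2,k_5), S(f_3,k_5), S(k_4,k_5), S(f_1,k_6), S(f_2,k_6), S(f_3,k_6), S(k_4,k_6), S(k_5,k_6)) all reduce to 0 modulo the current basis, so we have a Gröbner basis.
Inter-reduce: drop elements whose leading term is divisible by another's, tail-reduce, and make monic.
Reduced Gröbner basis: {p + 1, q}.
Label its elements g_1 = p + 1, g_2 = q.

Reduce h = -p² - pq - q² - p - q modulo G:
  leading term p²: subtract (-p)·g_1 from -p² - pq - q² - p - q → -pq - q² - q
  leading term pq: subtract (-q)·g_1 from -pq - q² - q → -q²
  leading term q²: subtract (-q)·g_2 from -q² → 0
  normal form = 0.
Since the normal form is 0, h ∈ I.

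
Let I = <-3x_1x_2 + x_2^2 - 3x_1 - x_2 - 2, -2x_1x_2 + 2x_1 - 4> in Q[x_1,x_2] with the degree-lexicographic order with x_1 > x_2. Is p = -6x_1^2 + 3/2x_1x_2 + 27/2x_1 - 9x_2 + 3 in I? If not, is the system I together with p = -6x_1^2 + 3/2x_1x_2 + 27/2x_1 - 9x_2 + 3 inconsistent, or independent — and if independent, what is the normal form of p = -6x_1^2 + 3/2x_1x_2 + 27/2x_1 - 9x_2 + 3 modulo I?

First compute the reduced Gröbner basis of I by Buchberger's algorithm.
f_1 = -3x_1x_2 + x_2^2 - 3x_1 - x_2 - 2, LT = x_1x_2.
f_2 = -2x_1x_2 + 2x_1 - 4, LT = x_1x_2.

S(f_1,f_2): lcm = x_1x_2. S = -1/3x_2^2 + 2x_1 + 1/3x_2 - 4/3.
  leading term x_2^2: no divisor's leading term divides it; move -1/3x_2^2 to the remainder.
  leading term x_1: no divisor's leading term divides it; move 2x_1 to the remainder.
  leading term x_2: no divisor's leading term divides it; move 1/3x_2 to the remainder.
  leading term 1: no divisor's leading term divides it; move -4/3 to the remainder.
  remainder -1/3x_2^2 + 2x_1 + 1/3x_2 - 4/3 ≠ 0; add h_3 = -1/3x_2^2 + 2x_1 + 1/3x_2 - 4/3 to the basis.

S(f_1,h_3): lcm = x_1x_2^2. S = -1/3x_2^3 + 6x_1^2 + 2x_1x_2 + 1/3x_2^2 - 4x_1 + 2/3x_2.
  leading term x_2^3: subtract (x_2)·h_3 from -1/3x_2^3 + 6x_1^2 + 2x_1x_2 + 1/3x_2^2 - 4x_1 + 2/3x_2 → 6x_1^2 - 4x_1 + 2x_2
  leading term x_1^2: no divisor's leading term divides it; move 6x_1^2 to the remainder.
  leading term x_1: no divisor's leading term divides it; move -4x_1 to the remainder.
  leading term x_2: no divisor's leading term divides it; move 2x_2 to the remainder.
  remainder 6x_1^2 - 4x_1 + 2x_2 ≠ 0; add h_4 = 6x_1^2 - 4x_1 + 2x_2 to the basis.

The other S-polynomials (S(f_2,h_3), S(f_1,h_4), S(f_2,h_4), S(h_3,h_4)) all reduce to 0 modulo the current basis, so we have a Gröbner basis.
Inter-reduce: drop elements whose leading term is divisible by another's, tail-reduce, and make monic.
Reduced Gröbner basis: {x_1^2 - 2/3x_1 + 1/3x_2, x_1x_2 - x_1 + 2, x_2^2 - 6x_1 - x_2 + 4}.
Label its elements g_1 = x_1^2 - 2/3x_1 + 1/3x_2, g_2 = x_1x_2 - x_1 + 2, g_3 = x_2^2 - 6x_1 - x_2 + 4.

Reduce p = -6x_1^2 + 3/2x_1x_2 + 27/2x_1 - 9x_2 + 3 modulo G:
  leading term x_1^2: subtract (-6)·g_1 from -6x_1^2 + 3/2x_1x_2 + 27/2x_1 - 9x_2 + 3 → 3/2x_1x_2 + 19/2x_1 - 7x_2 + 3
  leading term x_1x_2: subtract (3/2)·g_2 from 3/2x_1x_2 + 19/2x_1 - 7x_2 + 3 → 11x_1 - 7x_2
  leading term x_1: no divisor's leading term divides it; move 11x_1 to the remainder.
  leading term x_2: no divisor's leading term divides it; move -7x_2 to the remainder.
  normal form = 11x_1 - 7x_2.
The normal form is nonzero, so p ∉ I. Since p minus its normal form lies in I, I + (p) = I + (r) where r = 11x_1 - 7x_2; decide whether this ideal is the whole ring.
Run Buchberger on G together with r (pairs among the g_i already reduce to 0 since G is a Gröbner basis):
g_1 = x_1^2 - 2/3x_1 + 1/3x_2, LT = x_1^2.
g_2 = x_1x_2 - x_1 + 2, LT = x_1x_2.
g_3 = x_2^2 - 6x_1 - x_2 + 4, LT = x_2^2.
r = 11x_1 - 7x_2, LT = x_1.

S(g_1,r): lcm = x_1^2. S = 7/11x_1x_2 - 2/3x_1 + 1/3x_2.
  leading term x_1x_2: subtract (7/11)·g_2 from 7/11x_1x_2 - 2/3x_1 + 1/3x_2 → -1/33x_1 + 1/3x_2 - 14/11
  leading term x_1: subtract (-1/363)·r from -1/33x_1 + 1/3x_2 - 14/11 → 38/121x_2 - 14/11
  leading term x_2: no divisor's leading term divides it; move 38/121x_2 to the remainder.
  leading term 1: no divisor's leading term divides it; move -14/11 to the remainder.
  remainder 38/121x_2 - 14/11 ≠ 0; add m_5 = 38/121x_2 - 14/11 to the basis.

S(g_2,r): lcm = x_1x_2. S = 7/11x_2^2 - x_1 + 2.
  leading term x_2^2: subtract (7/11)·g_3 from 7/11x_2^2 - x_1 + 2 → 31/11x_1 + 7/11x_2 - 6/11
  leading term x_1: subtract (31/121)·r from 31/11x_1 + 7/11x_2 - 6/11 → 294/121x_2 - 6/11
  leading term x_2: subtract (147/19)·m_5 from 294/121x_2 - 6/11 → 1944/209
  leading term 1: no divisor's leading term divides it; move 1944/209 to the remainder.
  remainder 1944/209 ≠ 0; add m_6 = 1944/209 to the basis.

The other S-polynomials (S(g_1,g_2), S(g_1,g_3), S(g_2,g_3), S(g_3,r), S(g_1,m_5), S(g_2,m_5), S(g_3,m_5), S(r,m_5), S(g_1,m_6), S(g_2,m_6), S(g_3,m_6), S(r,m_6), S(m_5,m_6)) all reduce to 0 modulo the current basis, so we have a Gröbner basis.
Inter-reduce: drop elements whose leading term is divisible by another's, tail-reduce, and make monic.
Reduced Gröbner basis: {1}.
The reduced Gröbner basis of I + (p) is {1}: the ideal is the whole ring, so the enlarged system has no common solution — adjoining p is inconsistent.

Adjoining -6x_1^2 + 3/2x_1x_2 + 27/2x_1 - 9x_2 + 3 makes the ideal the whole ring: the system is inconsistent.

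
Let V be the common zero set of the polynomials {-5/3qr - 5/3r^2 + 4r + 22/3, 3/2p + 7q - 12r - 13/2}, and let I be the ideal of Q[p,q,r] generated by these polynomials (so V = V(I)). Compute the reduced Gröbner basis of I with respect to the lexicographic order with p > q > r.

Buchberger's algorithm terminates because the ascending chain of leading-term ideals stabilizes.

f_1 = -5/3qr - 5/3r^2 + 4r + 22/3, LT = qr.
f_2 = 3/2p + 7q - 12r - 13/2, LT = p.

The S-polynomials (S(f_1,f_2)) all reduce to 0 modulo the current basis, so we have a Gröbner basis.

G = {p + 14/3q - 8r - 13/3, qr + r^2 - 12/5r - 22/5}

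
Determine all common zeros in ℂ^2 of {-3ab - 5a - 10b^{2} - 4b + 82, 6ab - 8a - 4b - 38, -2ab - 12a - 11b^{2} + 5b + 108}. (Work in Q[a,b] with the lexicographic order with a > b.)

Compute a lex Gröbner basis by Buchberger's algorithm.
f_1 = -3ab - 5a - 10b^{2} - 4b + 82, LT = ab.
f_2 = 6ab - 8a - 4b - 38, LT = ab.
f_3 = -2ab - 12a - 11b^{2} + 5b + 108, LT = ab.

S(f_1,f_2): lcm = ab. S = 3a + \tfrac{10}{3}b^{2} + 2b - 21.
  reduce S modulo (f_1, f_2, f_3):
  remainder 3a + \tfrac{10}{3}b^{2} + 2b - 21 ≠ 0; add h_4 = 3a + \tfrac{10}{3}b^{2} + 2b - 21 to the basis.

S(f_1,f_3): lcm = ab. S = -\tfrac{13}{3}a - \tfrac{13}{6}b^{2} + \tfrac{23}{6}b + \tfrac{80}{3}.
  reduce S modulo (f_1, f_2, f_3, h_4):
  remainder \tfrac{143}{54}b^{2} + \tfrac{121}{18}b - \tfrac{11}{3} ≠ 0; add h_5 = \tfrac{143}{54}b^{2} + \tfrac{121}{18}b - \tfrac{11}{3} to the basis.

S(f_1,h_4): lcm = ab. S = \tfrac{5}{3}a - \tfrac{10}{9}b^{3} + \tfrac{8}{3}b^{2} + \tfrac{25}{3}b - \tfrac{82}{3}.
  reduce S modulo (f_1, f_2, f_3, h_4, h_5):
  remainder -\tfrac{599}{169}b - \tfrac{1797}{169} ≠ 0; add h_6 = -\tfrac{599}{169}b - \tfrac{1797}{169} to the basis.

The other S-polynomials (S(f_2,f_3), S(f_2,h_4), S(f_3,h_4), S(f_1,h_5), S(f_2,h_5), S(f_3,h_5), S(h_4,h_5), S(f_1,h_6), S(f_2,h_6), S(f_3,h_6), S(h_4,h_6), S(h_5,h_6)) all reduce to 0 modulo the current basis, so we have a Gröbner basis.
Inter-reduce: drop elements whose leading term is divisible by another's, tail-reduce, and make monic.
Reduced Gröbner basis: {a + 1, b + 3}.

The lex basis is triangular: the last element involves only b. Solving b + 3 = 0 gives b ∈ {-3}; substituting each value into the earlier elements determines the remaining variables.
  b = -3: the earlier basis element becomes a + 1 = 0, giving a = -1 — point (-1, -3).

{(-1, -3)}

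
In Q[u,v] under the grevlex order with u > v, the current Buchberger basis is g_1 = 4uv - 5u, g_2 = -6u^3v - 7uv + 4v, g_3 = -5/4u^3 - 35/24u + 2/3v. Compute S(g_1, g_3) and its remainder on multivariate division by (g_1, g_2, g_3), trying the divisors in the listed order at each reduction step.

S(g_1, g_3) = -5/4u^3 - 7/6uv + 8/15v^2; remainder on division = 8/15v^2 - 2/3v.

lcm(LM(g_1), LM(g_3)) = u^3v.
S = (lcm/LT(g_1))·g_1 − (lcm/LT(g_3))·g_3 = -5/4u^3 - 7/6uv + 8/15v^2.
Reduce S modulo (g_1, g_2, g_3) in that order:
  leading term u^3: subtract (1)·g_3 from -5/4u^3 - 7/6uv + 8/15v^2 → -7/6uv + 8/15v^2 + 35/24u - 2/3v
  leading term uv: subtract (-7/24)·g_1 from -7/6uv + 8/15v^2 + 35/24u - 2/3v → 8/15v^2 - 2/3v
  leading term v^2: no divisor's leading term divides it; move 8/15v^2 to the remainder.
  leading term v: no divisor's leading term divides it; move -2/3v to the remainder.
The remainder 8/15v^2 - 2/3v is nonzero, so it would be added as the next basis element.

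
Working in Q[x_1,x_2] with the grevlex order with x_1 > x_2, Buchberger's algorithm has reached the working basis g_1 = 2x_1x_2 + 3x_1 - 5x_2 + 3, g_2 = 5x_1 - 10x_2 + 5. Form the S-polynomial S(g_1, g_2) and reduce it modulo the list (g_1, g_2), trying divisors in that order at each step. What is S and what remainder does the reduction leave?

lcm(LM(g_1), LM(g_2)) = x_1x_2.
S = (lcm/LT(g_1))·g_1 − (lcm/LT(g_2))·g_2 = 2x_2^{2} + \tfrac{3}{2}x_1 - \tfrac{7}{2}x_2 + \tfrac{3}{2}.
Reduce S modulo (g_1, g_2) in that order:
  leading term x_2^{2}: no divisor's leading term divides it; move 2x_2^{2} to the remainder.
  leading term x_1: subtract (\tfrac{3}{10})·g_2 from \tfrac{3}{2}x_1 - \tfrac{7}{2}x_2 + \tfrac{3}{2} → -\tfrac{1}{2}x_2
  leading term x_2: no divisor's leading term divides it; move -\tfrac{1}{2}x_2 to the remainder.
The remainder 2x_2^{2} - \tfrac{1}{2}x_2 is nonzero, so it would be added as the next basis element.

S(g_1, g_2) = 2x_2^{2} + \tfrac{3}{2}x_1 - \tfrac{7}{2}x_2 + \tfrac{3}{2}; remainder on division = 2x_2^{2} - \tfrac{1}{2}x_2.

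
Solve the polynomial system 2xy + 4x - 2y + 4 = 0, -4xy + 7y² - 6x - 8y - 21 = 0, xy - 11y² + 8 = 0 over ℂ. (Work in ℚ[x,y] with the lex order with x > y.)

{(-3, -1)}

Compute a lex Gröbner basis by Buchberger's algorithm.
f_1 = 2xy + 4x - 2y + 4, LT = xy.
f_2 = -4xy - 6x + 7y² - 8y - 21, LT = xy.
f_3 = xy - 11y² + 8, LT = xy.

S(f_1,f_2): lcm = xy. S = ½x + 7/4y² - 3y - 13/4.
  leading term x: no divisor's leading term divides it; move ½x to the remainder.
  leading term y²: no divisor's leading term divides it; move 7/4y² to the remainder.
  leading term y: no divisor's leading term divides it; move -3y to the remainder.
  leading term 1: no divisor's leading term divides it; move -13/4 to the remainder.
  remainder ½x + 7/4y² - 3y - 13/4 ≠ 0; add h_4 = ½x + 7/4y² - 3y - 13/4 to the basis.

S(f_1,f_3): lcm = xy. S = 2x + 11y² - y - 6.
  leading term x: subtract (4)·h_4 from 2x + 11y² - y - 6 → 4y² + 11y + 7
  leading term y²: no divisor's leading term divides it; move 4y² to the remainder.
  leading term y: no divisor's leading term divides it; move 11y to the remainder.
  leading term 1: no divisor's leading term divides it; move 7 to the remainder.
  remainder 4y² + 11y + 7 ≠ 0; add h_5 = 4y² + 11y + 7 to the basis.

S(f_1,h_4): lcm = xy. S = 2x - 7/2y³ + 6y² + 11/2y + 2.
  leading term x: subtract (4)·h_4 from 2x - 7/2y³ + 6y² + 11/2y + 2 → -7/2y³ - y² + 35/2y + 15
  leading term y³: subtract (-⅞y)·h_5 from -7/2y³ - y² + 35/2y + 15 → 69/8y² + 189/8y + 15
  leading term y²: subtract (69/32)·h_5 from 69/8y² + 189/8y + 15 → -3/32y - 3/32
  leading term y: no divisor's leading term divides it; move -3/32y to the remainder.
  leading term 1: no divisor's leading term divides it; move -3/32 to the remainder.
  remainder -3/32y - 3/32 ≠ 0; add h_6 = -3/32y - 3/32 to the basis.

The other S-polynomials (S(f_2,f_3), S(f_2,h_4), S(f_3,h_4), S(f_1,h_5), S(f_2,h_5), S(f_3,h_5), S(h_4,h_5), S(f_1,h_6), S(f_2,h_6), S(f_3,h_6), S(h_4,h_6), S(h_5,h_6)) all reduce to 0 modulo the current basis, so we have a Gröbner basis.
Inter-reduce: drop elements whose leading term is divisible by another's, tail-reduce, and make monic.
Reduced Gröbner basis: {x + 3, y + 1}.

A lex Gröbner basis eliminates variables successively. Here y + 1 depends only on y, with roots {-1}; lifting each root through the earlier basis elements recovers the full solutions.
  y = -1: the earlier basis element becomes x + 3 = 0, giving x = -3 — point (-3, -1).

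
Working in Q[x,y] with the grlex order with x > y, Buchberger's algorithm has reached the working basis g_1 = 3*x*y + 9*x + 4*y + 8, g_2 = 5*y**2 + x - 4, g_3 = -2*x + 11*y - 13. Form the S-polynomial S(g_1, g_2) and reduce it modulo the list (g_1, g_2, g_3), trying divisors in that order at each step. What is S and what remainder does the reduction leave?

lcm(LM(g_1), LM(g_2)) = x*y**2.
S = (lcm/LT(g_1))·g_1 − (lcm/LT(g_2))·g_2 = -1/5*x**2 + 3*x*y + 4/3*y**2 + 4/5*x + 8/3*y.
Reduce S modulo (g_1, g_2, g_3) in that order:
  leading term x**2: subtract (1/10*x)·g_3 from -1/5*x**2 + 3*x*y + 4/3*y**2 + 4/5*x + 8/3*y → 19/10*x*y + 4/3*y**2 + 21/10*x + 8/3*y
  leading term x*y: subtract (19/30)·g_1 from 19/10*x*y + 4/3*y**2 + 21/10*x + 8/3*y → 4/3*y**2 - 18/5*x + 2/15*y - 76/15
  leading term y**2: subtract (4/15)·g_2 from 4/3*y**2 - 18/5*x + 2/15*y - 76/15 → -58/15*x + 2/15*y - 4
  leading term x: subtract (29/15)·g_3 from -58/15*x + 2/15*y - 4 → -317/15*y + 317/15
  leading term y: no divisor's leading term divides it; move -317/15*y to the remainder.
  leading term 1: no divisor's leading term divides it; move 317/15 to the remainder.
The remainder -317/15*y + 317/15 is nonzero, so it would be added as the next basis element.

S(g_1, g_2) = -1/5*x**2 + 3*x*y + 4/3*y**2 + 4/5*x + 8/3*y; remainder on division = -317/15*y + 317/15.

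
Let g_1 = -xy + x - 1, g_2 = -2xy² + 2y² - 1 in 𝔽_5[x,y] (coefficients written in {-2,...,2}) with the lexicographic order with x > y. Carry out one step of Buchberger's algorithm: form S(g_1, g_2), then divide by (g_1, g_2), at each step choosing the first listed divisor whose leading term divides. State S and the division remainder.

lcm(LM(g_1), LM(g_2)) = xy².
S = (lcm/LT(g_1))·g_1 − (lcm/LT(g_2))·g_2 = -xy + y² + y + 2.
Reduce S modulo (g_1, g_2) in that order:
  leading term xy: subtract (1)·g_1 from -xy + y² + y + 2 → -x + y² + y - 2
  leading term x: no divisor's leading term divides it; move -x to the remainder.
  leading term y²: no divisor's leading term divides it; move y² to the remainder.
  leading term y: no divisor's leading term divides it; move y to the remainder.
  leading term 1: no divisor's leading term divides it; move -2 to the remainder.
The remainder -x + y² + y - 2 is nonzero, so it would be added as the next basis element.

S(g_1, g_2) = -xy + y² + y + 2; remainder on division = -x + y² + y - 2.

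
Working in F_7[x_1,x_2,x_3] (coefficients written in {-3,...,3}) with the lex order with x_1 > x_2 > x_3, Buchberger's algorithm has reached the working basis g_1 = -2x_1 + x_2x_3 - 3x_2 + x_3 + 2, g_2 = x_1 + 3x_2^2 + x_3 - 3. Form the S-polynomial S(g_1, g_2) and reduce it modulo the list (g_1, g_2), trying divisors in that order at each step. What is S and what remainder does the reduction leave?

lcm(LM(g_1), LM(g_2)) = x_1.
S = (lcm/LT(g_1))·g_1 − (lcm/LT(g_2))·g_2 = -3x_2^2 + 3x_2x_3 - 2x_2 + 2x_3 + 2.
Reduce S modulo (g_1, g_2) in that order:
  leading term x_2^2: no divisor's leading term divides it; move -3x_2^2 to the remainder.
  leading term x_2x_3: no divisor's leading term divides it; move 3x_2x_3 to the remainder.
  leading term x_2: no divisor's leading term divides it; move -2x_2 to the remainder.
  leading term x_3: no divisor's leading term divides it; move 2x_3 to the remainder.
  leading term 1: no divisor's leading term divides it; move 2 to the remainder.
The remainder -3x_2^2 + 3x_2x_3 - 2x_2 + 2x_3 + 2 is nonzero, so it would be added as the next basis element.

S(g_1, g_2) = -3x_2^2 + 3x_2x_3 - 2x_2 + 2x_3 + 2; remainder on division = -3x_2^2 + 3x_2x_3 - 2x_2 + 2x_3 + 2.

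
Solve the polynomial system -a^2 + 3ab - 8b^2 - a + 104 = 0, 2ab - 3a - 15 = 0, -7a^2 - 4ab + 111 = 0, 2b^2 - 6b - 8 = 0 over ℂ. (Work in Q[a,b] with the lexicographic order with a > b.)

Compute a lex Gröbner basis by Buchberger's algorithm.
f_1 = -a^2 + 3ab - a - 8b^2 + 104, LT = a^2.
f_2 = 2ab - 3a - 15, LT = ab.
f_3 = -7a^2 - 4ab + 111, LT = a^2.
f_4 = 2b^2 - 6b - 8, LT = b^2.

S(f_1,f_2): lcm = a^2b. S = 3/2a^2 - 3ab^2 + ab + 15/2a + 8b^3 - 104b.
  leading term a^2: subtract (-3/2)·f_1 from 3/2a^2 - 3ab^2 + ab + 15/2a + 8b^3 - 104b → -3ab^2 + 11/2ab + 6a + 8b^3 - 12b^2 - 104b + 156
  leading term ab^2: subtract (-3/2b)·f_2 from -3ab^2 + 11/2ab + 6a + 8b^3 - 12b^2 - 104b + 156 → ab + 6a + 8b^3 - 12b^2 - 253/2b + 156
  leading term ab: subtract (1/2)·f_2 from ab + 6a + 8b^3 - 12b^2 - 253/2b + 156 → 15/2a + 8b^3 - 12b^2 - 253/2b + 327/2
  leading term a: no divisor's leading term divides it; move 15/2a to the remainder.
  leading term b^3: subtract (4b)·f_4 from 8b^3 - 12b^2 - 253/2b + 327/2 → 12b^2 - 189/2b + 327/2
  leading term b^2: subtract (6)·f_4 from 12b^2 - 189/2b + 327/2 → -117/2b + 423/2
  leading term b: no divisor's leading term divides it; move -117/2b to the remainder.
  leading term 1: no divisor's leading term divides it; move 423/2 to the remainder.
  remainder 15/2a - 117/2b + 423/2 ≠ 0; add h_5 = 15/2a - 117/2b + 423/2 to the basis.

S(f_1,f_3): lcm = a^2. S = -25/7ab + a + 8b^2 - 617/7.
  leading term ab: subtract (-25/14)·f_2 from -25/7ab + a + 8b^2 - 617/7 → -61/14a + 8b^2 - 1609/14
  leading term a: subtract (-61/105)·h_5 from -61/14a + 8b^2 - 1609/14 → 8b^2 - 2379/70b + 278/35
  leading term b^2: subtract (4)·f_4 from 8b^2 - 2379/70b + 278/35 → -699/70b + 1398/35
  leading term b: no divisor's leading term divides it; move -699/70b to the remainder.
  leading term 1: no divisor's leading term divides it; move 1398/35 to the remainder.
  remainder -699/70b + 1398/35 ≠ 0; add h_6 = -699/70b + 1398/35 to the basis.

S(f_1,f_4): leading monomials are coprime, so the S-polynomial reduces to 0 (Buchberger's first criterion).
S(f_2,f_3): lcm = a^2b. S = -3/2a^2 - 4/7ab^2 - 15/2a + 111/7b.
  leading term a^2: subtract (3/2)·f_1 from -3/2a^2 - 4/7ab^2 - 15/2a + 111/7b → -4/7ab^2 - 9/2ab - 6a + 12b^2 + 111/7b - 156
  leading term ab^2: subtract (-2/7b)·f_2 from -4/7ab^2 - 9/2ab - 6a + 12b^2 + 111/7b - 156 → -75/14ab - 6a + 12b^2 + 81/7b - 156
  leading term ab: subtract (-75/28)·f_2 from -75/14ab - 6a + 12b^2 + 81/7b - 156 → -393/28a + 12b^2 + 81/7b - 5493/28
  leading term a: subtract (-131/70)·h_5 from -393/28a + 12b^2 + 81/7b - 5493/28 → 12b^2 - 13707/140b + 6987/35
  leading term b^2: subtract (6)·f_4 from 12b^2 - 13707/140b + 6987/35 → -8667/140b + 8667/35
  leading term b: subtract (2889/466)·h_6 from -8667/140b + 8667/35 → 0
  remainder 0.

S(f_2,f_4): lcm = ab^2. S = 3/2ab + 4a - 15/2b.
  leading term ab: subtract (3/4)·f_2 from 3/2ab + 4a - 15/2b → 25/4a - 15/2b + 45/4
  leading term a: subtract (5/6)·h_5 from 25/4a - 15/2b + 45/4 → 165/4b - 165
  leading term b: subtract (-1925/466)·h_6 from 165/4b - 165 → 0
  remainder 0.

S(f_3,f_4): leading monomials are coprime, so the S-polynomial reduces to 0 (Buchberger's first criterion).
S(f_1,h_5): lcm = a^2. S = 24/5ab - 136/5a + 8b^2 - 104.
  leading term ab: subtract (12/5)·f_2 from 24/5ab - 136/5a + 8b^2 - 104 → -20a + 8b^2 - 68
  leading term a: subtract (-8/3)·h_5 from -20a + 8b^2 - 68 → 8b^2 - 156b + 496
  leading term b^2: subtract (4)·f_4 from 8b^2 - 156b + 496 → -132b + 528
  leading term b: subtract (3080/233)·h_6 from -132b + 528 → 0
  remainder 0.

S(f_2,h_5): lcm = ab. S = -3/2a + 39/5b^2 - 141/5b - 15/2.
  leading term a: subtract (-1/5)·h_5 from -3/2a + 39/5b^2 - 141/5b - 15/2 → 39/5b^2 - 399/10b + 174/5
  leading term b^2: subtract (39/10)·f_4 from 39/5b^2 - 399/10b + 174/5 → -33/2b + 66
  leading term b: subtract (385/233)·h_6 from -33/2b + 66 → 0
  remainder 0.

S(f_3,h_5): lcm = a^2. S = 293/35ab - 141/5a - 111/7.
  leading term ab: subtract (293/70)·f_2 from 293/35ab - 141/5a - 111/7 → -219/14a + 657/14
  leading term a: subtract (-73/35)·h_5 from -219/14a + 657/14 → -8541/70b + 17082/35
  leading term b: subtract (2847/233)·h_6 from -8541/70b + 17082/35 → 0
  remainder 0.

S(f_4,h_5): leading monomials are coprime, so the S-polynomial reduces to 0 (Buchberger's first criterion).
S(f_1,h_6): leading monomials are coprime, so the S-polynomial reduces to 0 (Buchberger's first criterion).
S(f_2,h_6): lcm = ab. S = 5/2a - 15/2.
  leading term a: subtract (1/3)·h_5 from 5/2a - 15/2 → 39/2b - 78
  leading term b: subtract (-455/233)·h_6 from 39/2b - 78 → 0
  remainder 0.

S(f_3,h_6): leading monomials are coprime, so the S-polynomial reduces to 0 (Buchberger's first criterion).
S(f_4,h_6): lcm = b^2. S = b - 4.
  leading term b: subtract (-70/699)·h_6 from b - 4 → 0
  remainder 0.

S(h_5,h_6): leading monomials are coprime, so the S-polynomial reduces to 0 (Buchberger's first criterion).
Every S-polynomial of the final basis reduces to 0, so we have a Gröbner basis.
Inter-reduce: drop elements whose leading term is divisible by another's, tail-reduce, and make monic.
Reduced Gröbner basis: {a - 3, b - 4}.

Since the basis is lex-ordered, b - 4 is univariate in b. Its roots are {4}. Back-substituting each root into the other basis elements fixes the other coordinates.
  b = 4: the earlier basis element becomes a - 3 = 0, giving a = 3 — point (3, 4).
Zero-dimensionality of the ideal guarantees finitely many solutions over ℂ.

{(3, 4)}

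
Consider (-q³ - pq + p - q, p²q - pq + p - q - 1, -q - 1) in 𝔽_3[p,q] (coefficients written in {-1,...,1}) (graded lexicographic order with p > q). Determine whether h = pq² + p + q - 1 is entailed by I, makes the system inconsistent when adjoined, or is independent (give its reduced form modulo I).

First compute the reduced Gröbner basis of I by Buchberger's algorithm.
f_1 = -q³ - pq + p - q, LT = q³.
f_2 = p²q - pq + p - q - 1, LT = p²q.
f_3 = -q - 1, LT = q.

S(f_1,f_2): lcm = p²q³. S = p³q + pq³ - p³ + p²q - pq² + q³ + q².
  leading term p³q: subtract (p)·f_2 from p³q + pq³ - p³ + p²q - pq² + q³ + q² → pq³ - p³ - p²q - pq² + q³ - p² + pq + q² + p
  leading term pq³: subtract (-p)·f_1 from pq³ - p³ - p²q - pq² + q³ - p² + pq + q² + p → -p³ + p²q - pq² + q³ + q² + p
  leading term p³: no divisor's leading term divides it; move -p³ to the remainder.
  leading term p²q: subtract (1)·f_2 from p²q - pq² + q³ + q² + p → -pq² + q³ + pq + q² + q + 1
  leading term pq²: subtract (pq)·f_3 from -pq² + q³ + pq + q² + q + 1 → q³ - pq + q² + q + 1
  leading term q³: subtract (-1)·f_1 from q³ - pq + q² + q + 1 → pq + q² + p + 1
  leading term pq: subtract (-p)·f_3 from pq + q² + p + 1 → q² + 1
  leading term q²: subtract (-q)·f_3 from q² + 1 → -q + 1
  leading term q: subtract (1)·f_3 from -q + 1 → -1
  leading term 1: no divisor's leading term divides it; move -1 to the remainder.
  remainder -p³ - 1 ≠ 0; add k_4 = -p³ - 1 to the basis.

S(f_1,f_3): lcm = q³. S = pq - q² - p + q.
  leading term pq: subtract (-p)·f_3 from pq - q² - p + q → -q² + p + q
  leading term q²: subtract (q)·f_3 from -q² + p + q → p - q
  leading term p: no divisor's leading term divides it; move p to the remainder.
  leading term q: subtract (1)·f_3 from -q → 1
  leading term 1: no divisor's leading term divides it; move 1 to the remainder.
  remainder p + 1 ≠ 0; add k_5 = p + 1 to the basis.

S(f_2,f_3): lcm = p²q. S = -p² - pq + p - q - 1.
  leading term p²: subtract (-p)·k_5 from -p² - pq + p - q - 1 → -pq - p - q - 1
  leading term pq: subtract (p)·f_3 from -pq - p - q - 1 → -q - 1
  leading term q: subtract (1)·f_3 from -q - 1 → 0
  remainder 0.

S(f_1,k_4): leading monomials are coprime, so the S-polynomial reduces to 0 (Buchberger's first criterion).
S(f_2,k_4): lcm = p³q. S = -p²q + p² - pq - p - q.
  leading term p²q: subtract (-1)·f_2 from -p²q + p² - pq - p - q → p² + pq + q - 1
  leading term p²: subtract (p)·k_5 from p² + pq + q - 1 → pq - p + q - 1
  leading term pq: subtract (-p)·f_3 from pq - p + q - 1 → p + q - 1
  leading term p: subtract (1)·k_5 from p + q - 1 → q + 1
  leading term q: subtract (-1)·f_3 from q + 1 → 0
  remainder 0.

S(f_3,k_4): leading monomials are coprime, so the S-polynomial reduces to 0 (Buchberger's first criterion).
S(f_1,k_5): leading monomials are coprime, so the S-polynomial reduces to 0 (Buchberger's first criterion).
S(f_2,k_5): lcm = p²q. S = pq + p - q - 1.
  leading term pq: subtract (-p)·f_3 from pq + p - q - 1 → -q - 1
  leading term q: subtract (1)·f_3 from -q - 1 → 0
  remainder 0.

S(f_3,k_5): leading monomials are coprime, so the S-polynomial reduces to 0 (Buchberger's first criterion).
S(k_4,k_5): lcm = p³. S = -p² + 1.
  leading term p²: subtract (-p)·k_5 from -p² + 1 → p + 1
  leading term p: subtract (1)·k_5 from p + 1 → 0
  remainder 0.

Every S-polynomial of the final basis reduces to 0, so we have a Gröbner basis.
Inter-reduce: drop elements whose leading term is divisible by another's, tail-reduce, and make monic.
Reduced Gröbner basis: {p + 1, q + 1}.
Label its elements g_1 = p + 1, g_2 = q + 1.

Reduce h = pq² + p + q - 1 modulo G:
  leading term pq²: subtract (q²)·g_1 from pq² + p + q - 1 → -q² + p + q - 1
  leading term q²: subtract (-q)·g_2 from -q² + p + q - 1 → p - q - 1
  leading term p: subtract (1)·g_1 from p - q - 1 → -q + 1
  leading term q: subtract (-1)·g_2 from -q + 1 → -1
  leading term 1: no divisor's leading term divides it; move -1 to the remainder.
  normal form = -1.
The normal form is nonzero, so h ∉ I. Since h minus its normal form lies in I, I + (h) = I + (r) where r = -1; decide whether this ideal is the whole ring.
Here r = -1 is a nonzero constant, hence a unit: 1 ∈ I + (h), the Gröbner basis of I + (h) is {1}, and the enlarged system has no common solution — adjoining h is inconsistent.

Adjoining pq² + p + q - 1 makes the ideal the whole ring: the system is inconsistent.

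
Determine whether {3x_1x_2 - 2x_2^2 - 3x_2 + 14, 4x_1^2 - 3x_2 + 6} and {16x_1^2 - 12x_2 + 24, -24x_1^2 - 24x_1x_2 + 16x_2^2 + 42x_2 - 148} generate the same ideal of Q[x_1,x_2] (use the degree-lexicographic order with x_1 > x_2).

Equality of ideals is decidable: compute both reduced Gröbner bases (unique for the ordering) and check whether they agree.
Buchberger on the first generating set:
f_1 = 3x_1x_2 - 2x_2^2 - 3x_2 + 14, LT = x_1x_2.
f_2 = 4x_1^2 - 3x_2 + 6, LT = x_1^2.

S(f_1,f_2): lcm = x_1^2x_2. S = -2/3x_1x_2^2 - x_1x_2 + 3/4x_2^2 + 14/3x_1 - 3/2x_2.
  leading term x_1x_2^2: subtract (-2/9x_2)·f_1 from -2/3x_1x_2^2 - x_1x_2 + 3/4x_2^2 + 14/3x_1 - 3/2x_2 → -4/9x_2^3 - x_1x_2 + 1/12x_2^2 + 14/3x_1 + 29/18x_2
  leading term x_2^3: no divisor's leading term divides it; move -4/9x_2^3 to the remainder.
  leading term x_1x_2: subtract (-1/3)·f_1 from -x_1x_2 + 1/12x_2^2 + 14/3x_1 + 29/18x_2 → -7/12x_2^2 + 14/3x_1 + 11/18x_2 + 14/3
  leading term x_2^2: no divisor's leading term divides it; move -7/12x_2^2 to the remainder.
  leading term x_1: no divisor's leading term divides it; move 14/3x_1 to the remainder.
  leading term x_2: no divisor's leading term divides it; move 11/18x_2 to the remainder.
  leading term 1: no divisor's leading term divides it; move 14/3 to the remainder.
  remainder -4/9x_2^3 - 7/12x_2^2 + 14/3x_1 + 11/18x_2 + 14/3 ≠ 0; add g_3 = -4/9x_2^3 - 7/12x_2^2 + 14/3x_1 + 11/18x_2 + 14/3 to the basis.

The other S-polynomials (S(f_1,g_3), S(f_2,g_3)) all reduce to 0 modulo the current basis, so we have a Gröbner basis.
Inter-reduce: drop elements whose leading term is divisible by another's, tail-reduce, and make monic.
Reduced Gröbner basis: {x_2^3 + 21/16x_2^2 - 21/2x_1 - 11/8x_2 - 21/2, x_1^2 - 3/4x_2 + 3/2, x_1x_2 - 2/3x_2^2 - x_2 + 14/3}.

Buchberger on the second generating set:
h_1 = 16x_1^2 - 12x_2 + 24, LT = x_1^2.
h_2 = -24x_1^2 - 24x_1x_2 + 16x_2^2 + 42x_2 - 148, LT = x_1^2.

S(h_1,h_2): lcm = x_1^2. S = -x_1x_2 + 2/3x_2^2 + x_2 - 14/3.
  leading term x_1x_2: no divisor's leading term divides it; move -x_1x_2 to the remainder.
  leading term x_2^2: no divisor's leading term divides it; move 2/3x_2^2 to the remainder.
  leading term x_2: no divisor's leading term divides it; move x_2 to the remainder.
  leading term 1: no divisor's leading term divides it; move -14/3 to the remainder.
  remainder -x_1x_2 + 2/3x_2^2 + x_2 - 14/3 ≠ 0; add k_3 = -x_1x_2 + 2/3x_2^2 + x_2 - 14/3 to the basis.

S(h_1,k_3): lcm = x_1^2x_2. S = 2/3x_1x_2^2 + x_1x_2 - 3/4x_2^2 - 14/3x_1 + 3/2x_2.
  leading term x_1x_2^2: subtract (-2/3x_2)·k_3 from 2/3x_1x_2^2 + x_1x_2 - 3/4x_2^2 - 14/3x_1 + 3/2x_2 → 4/9x_2^3 + x_1x_2 - 1/12x_2^2 - 14/3x_1 - 29/18x_2
  leading term x_2^3: no divisor's leading term divides it; move 4/9x_2^3 to the remainder.
  leading term x_1x_2: subtract (-1)·k_3 from x_1x_2 - 1/12x_2^2 - 14/3x_1 - 29/18x_2 → 7/12x_2^2 - 14/3x_1 - 11/18x_2 - 14/3
  leading term x_2^2: no divisor's leading term divides it; move 7/12x_2^2 to the remainder.
  leading term x_1: no divisor's leading term divides it; move -14/3x_1 to the remainder.
  leading term x_2: no divisor's leading term divides it; move -11/18x_2 to the remainder.
  leading term 1: no divisor's leading term divides it; move -14/3 to the remainder.
  remainder 4/9x_2^3 + 7/12x_2^2 - 14/3x_1 - 11/18x_2 - 14/3 ≠ 0; add k_4 = 4/9x_2^3 + 7/12x_2^2 - 14/3x_1 - 11/18x_2 - 14/3 to the basis.

The other S-polynomials (S(h_2,k_3), S(h_1,k_4), S(h_2,k_4), S(k_3,k_4)) all reduce to 0 modulo the current basis, so we have a Gröbner basis.
Inter-reduce: drop elements whose leading term is divisible by another's, tail-reduce, and make monic.
Reduced Gröbner basis: {x_2^3 + 21/16x_2^2 - 21/2x_1 - 11/8x_2 - 21/2, x_1^2 - 3/4x_2 + 3/2, x_1x_2 - 2/3x_2^2 - x_2 + 14/3}.

These coincide, so the ideals are equal.

Yes, the ideals are equal.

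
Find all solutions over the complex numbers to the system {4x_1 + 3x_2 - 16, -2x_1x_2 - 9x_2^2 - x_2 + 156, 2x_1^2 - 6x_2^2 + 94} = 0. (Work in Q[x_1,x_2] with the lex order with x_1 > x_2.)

{(1, 4)}

Compute a lex Gröbner basis by Buchberger's algorithm.
f_1 = 4x_1 + 3x_2 - 16, LT = x_1.
f_2 = -2x_1x_2 - 9x_2^2 - x_2 + 156, LT = x_1x_2.
f_3 = 2x_1^2 - 6x_2^2 + 94, LT = x_1^2.

S(f_1,f_2): lcm = x_1x_2. S = -15/4x_2^2 - 9/2x_2 + 78.
  leading term x_2^2: no divisor's leading term divides it; move -15/4x_2^2 to the remainder.
  leading term x_2: no divisor's leading term divides it; move -9/2x_2 to the remainder.
  leading term 1: no divisor's leading term divides it; move 78 to the remainder.
  remainder -15/4x_2^2 - 9/2x_2 + 78 ≠ 0; add h_4 = -15/4x_2^2 - 9/2x_2 + 78 to the basis.

S(f_1,f_3): lcm = x_1^2. S = 3/4x_1x_2 - 4x_1 + 3x_2^2 - 47.
  leading term x_1x_2: subtract (3/16x_2)·f_1 from 3/4x_1x_2 - 4x_1 + 3x_2^2 - 47 → -4x_1 + 39/16x_2^2 + 3x_2 - 47
  leading term x_1: subtract (-1)·f_1 from -4x_1 + 39/16x_2^2 + 3x_2 - 47 → 39/16x_2^2 + 6x_2 - 63
  leading term x_2^2: subtract (-13/20)·h_4 from 39/16x_2^2 + 6x_2 - 63 → 123/40x_2 - 123/10
  leading term x_2: no divisor's leading term divides it; move 123/40x_2 to the remainder.
  leading term 1: no divisor's leading term divides it; move -123/10 to the remainder.
  remainder 123/40x_2 - 123/10 ≠ 0; add h_5 = 123/40x_2 - 123/10 to the basis.

The other S-polynomials (S(f_2,f_3), S(f_1,h_4), S(f_2,h_4), S(f_3,h_4), S(f_1,h_5), S(f_2,h_5), S(f_3,h_5), S(h_4,h_5)) all reduce to 0 modulo the current basis, so we have a Gröbner basis.
Inter-reduce: drop elements whose leading term is divisible by another's, tail-reduce, and make monic.
Reduced Gröbner basis: {x_1 - 1, x_2 - 4}.

The lex basis is triangular: the last element involves only x_2. Solving x_2 - 4 = 0 gives x_2 ∈ {4}; substituting each value into the earlier elements determines the remaining variables.
  x_2 = 4: the earlier basis element becomes x_1 - 1 = 0, giving x_1 = 1 — point (1, 4).
Substituting each solution back into the original system confirms all equations vanish.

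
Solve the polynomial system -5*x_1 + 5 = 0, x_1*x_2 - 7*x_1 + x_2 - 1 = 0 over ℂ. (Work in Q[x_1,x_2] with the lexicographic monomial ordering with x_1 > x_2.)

Compute a lex Gröbner basis by Buchberger's algorithm.
f_1 = -5*x_1 + 5, LT = x_1.
f_2 = x_1*x_2 - 7*x_1 + x_2 - 1, LT = x_1*x_2.

S(f_1,f_2): lcm = x_1*x_2. S = 7*x_1 - 2*x_2 + 1.
  leading term x_1: subtract (-7/5)·f_1 from 7*x_1 - 2*x_2 + 1 → -2*x_2 + 8
  leading term x_2: no divisor's leading term divides it; move -2*x_2 to the remainder.
  leading term 1: no divisor's leading term divides it; move 8 to the remainder.
  remainder -2*x_2 + 8 ≠ 0; add h_3 = -2*x_2 + 8 to the basis.

The other S-polynomials (S(f_1,h_3), S(f_2,h_3)) all reduce to 0 modulo the current basis, so we have a Gröbner basis.
Inter-reduce: drop elements whose leading term is divisible by another's, tail-reduce, and make monic.
Reduced Gröbner basis: {x_1 - 1, x_2 - 4}.

The lex basis is triangular: the last element involves only x_2. Solving x_2 - 4 = 0 gives x_2 ∈ {4}; substituting each value into the earlier elements determines the remaining variables.
  x_2 = 4: the earlier basis element becomes x_1 - 1 = 0, giving x_1 = 1 — point (1, 4).
Check: every point annihilates each of the original generators.

{(1, 4)}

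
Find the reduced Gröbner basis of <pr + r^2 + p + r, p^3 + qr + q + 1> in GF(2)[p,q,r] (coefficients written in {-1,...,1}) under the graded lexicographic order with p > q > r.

f_1 = pr + r^2 + p + r, LT = pr.
f_2 = p^3 + qr + q + 1, LT = p^3.

S(f_1,f_2): lcm = p^3r. S = p^2r^2 + p^3 + p^2r + qr^2 + qr + r.
  leading term p^2r^2: subtract (pr)·f_1 from p^2r^2 + p^3 + p^2r + qr^2 + qr + r → pr^3 + p^3 + pr^2 + qr^2 + qr + r
  leading term pr^3: subtract (r^2)·f_1 from pr^3 + p^3 + pr^2 + qr^2 + qr + r → r^4 + p^3 + qr^2 + r^3 + qr + r
  leading term r^4: no divisor's leading term divides it; move r^4 to the remainder.
  leading term p^3: subtract (1)·f_2 from p^3 + qr^2 + r^3 + qr + r → qr^2 + r^3 + q + r + 1
  leading term qr^2: no divisor's leading term divides it; move qr^2 to the remainder.
  leading term r^3: no divisor's leading term divides it; move r^3 to the remainder.
  leading term q: no divisor's leading term divides it; move q to the remainder.
  leading term r: no divisor's leading term divides it; move r to the remainder.
  leading term 1: no divisor's leading term divides it; move 1 to the remainder.
  remainder r^4 + qr^2 + r^3 + q + r + 1 ≠ 0; add g_3 = r^4 + qr^2 + r^3 + q + r + 1 to the basis.

The other S-polynomials (S(f_1,g_3), S(f_2,g_3)) all reduce to 0 modulo the current basis, so we have a Gröbner basis.

G = {r^4 + qr^2 + r^3 + q + r + 1, p^3 + qr + q + 1, pr + r^2 + p + r}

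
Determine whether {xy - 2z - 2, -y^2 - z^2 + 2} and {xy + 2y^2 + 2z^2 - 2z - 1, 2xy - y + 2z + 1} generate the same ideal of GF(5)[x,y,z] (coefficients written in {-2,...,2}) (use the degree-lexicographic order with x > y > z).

Since reduced Gröbner bases are canonical representatives of ideals under a given ordering, it suffices to compute and compare them.
Buchberger on the first generating set:
f_1 = xy - 2z - 2, LT = xy.
f_2 = -y^2 - z^2 + 2, LT = y^2.

S(f_1,f_2): lcm = xy^2. S = -xz^2 - 2yz + 2x - 2y.
  leading term xz^2: no divisor's leading term divides it; move -xz^2 to the remainder.
  leading term yz: no divisor's leading term divides it; move -2yz to the remainder.
  leading term x: no divisor's leading term divides it; move 2x to the remainder.
  leading term y: no divisor's leading term divides it; move -2y to the remainder.
  remainder -xz^2 - 2yz + 2x - 2y ≠ 0; add g_3 = -xz^2 - 2yz + 2x - 2y to the basis.

The other S-polynomials (S(f_1,g_3), S(f_2,g_3)) all reduce to 0 modulo the current basis, so we have a Gröbner basis.
Inter-reduce: drop elements whose leading term is divisible by another's, tail-reduce, and make monic.
Reduced Gröbner basis: {xz^2 + 2yz - 2x + 2y, xy - 2z - 2, y^2 + z^2 - 2}.

Buchberger on the second generating set:
h_1 = xy + 2y^2 + 2z^2 - 2z - 1, LT = xy.
h_2 = 2xy - y + 2z + 1, LT = xy.

S(h_1,h_2): lcm = xy. S = 2y^2 + 2z^2 - 2y + 2z + 1.
  leading term y^2: no divisor's leading term divides it; move 2y^2 to the remainder.
  leading term z^2: no divisor's leading term divides it; move 2z^2 to the remainder.
  leading term y: no divisor's leading term divides it; move -2y to the remainder.
  leading term z: no divisor's leading term divides it; move 2z to the remainder.
  leading term 1: no divisor's leading term divides it; move 1 to the remainder.
  remainder 2y^2 + 2z^2 - 2y + 2z + 1 ≠ 0; add k_3 = 2y^2 + 2z^2 - 2y + 2z + 1 to the basis.

S(h_1,k_3): lcm = xy^2. S = -xz^2 + 2y^3 + 2yz^2 + xy - xz - 2yz + 2x - y.
  leading term xz^2: no divisor's leading term divides it; move -xz^2 to the remainder.
  leading term y^3: subtract (y)·k_3 from 2y^3 + 2yz^2 + xy - xz - 2yz + 2x - y → xy - xz + 2y^2 + yz + 2x - 2y
  leading term xy: subtract (1)·h_1 from xy - xz + 2y^2 + yz + 2x - 2y → -xz + yz - 2z^2 + 2x - 2y + 2z + 1
  leading term xz: no divisor's leading term divides it; move -xz to the remainder.
  leading term yz: no divisor's leading term divides it; move yz to the remainder.
  leading term z^2: no divisor's leading term divides it; move -2z^2 to the remainder.
  leading term x: no divisor's leading term divides it; move 2x to the remainder.
  leading term y: no divisor's leading term divides it; move -2y to the remainder.
  leading term z: no divisor's leading term divides it; move 2z to the remainder.
  leading term 1: no divisor's leading term divides it; move 1 to the remainder.
  remainder -xz^2 - xz + yz - 2z^2 + 2x - 2y + 2z + 1 ≠ 0; add k_4 = -xz^2 - xz + yz - 2z^2 + 2x - 2y + 2z + 1 to the basis.

The other S-polynomials (S(h_2,k_3), S(h_1,k_4), S(h_2,k_4), S(k_3,k_4)) all reduce to 0 modulo the current basis, so we have a Gröbner basis.
Inter-reduce: drop elements whose leading term is divisible by another's, tail-reduce, and make monic.
Reduced Gröbner basis: {xz^2 + xz - yz + 2z^2 - 2x + 2y - 2z - 1, xy + 2y + z - 2, y^2 + z^2 - y + z - 2}.

The bases are distinct; the ideals are different.
The choice of monomial ordering does not affect the verdict — as long as both bases are computed under the same ordering, their equality decides ideal equality.

No, the ideals differ.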